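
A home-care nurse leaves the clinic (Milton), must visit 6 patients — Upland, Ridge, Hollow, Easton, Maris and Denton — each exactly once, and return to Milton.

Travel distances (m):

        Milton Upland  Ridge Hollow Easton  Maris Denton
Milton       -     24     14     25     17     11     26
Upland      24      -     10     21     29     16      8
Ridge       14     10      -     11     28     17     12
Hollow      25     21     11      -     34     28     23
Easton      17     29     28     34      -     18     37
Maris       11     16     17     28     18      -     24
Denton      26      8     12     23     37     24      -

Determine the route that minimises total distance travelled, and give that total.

With 6 stops there are 6!/2 = 360 distinct round trips (a route and its reverse cost the same).
Milton→Upland→Ridge→Hollow→Easton→Maris→Denton→Milton: 24+10+11+34+18+24+26 = 147
Milton→Upland→Ridge→Hollow→Easton→Denton→Maris→Milton: 24+10+11+34+37+24+11 = 151
Milton→Upland→Ridge→Hollow→Maris→Easton→Denton→Milton: 24+10+11+28+18+37+26 = 154
Milton→Upland→Ridge→Hollow→Maris→Denton→Easton→Milton: 24+10+11+28+24+37+17 = 151
Milton→Upland→Ridge→Hollow→Denton→Easton→Maris→Milton: 24+10+11+23+37+18+11 = 134
Milton→Upland→Ridge→Hollow→Denton→Maris→Easton→Milton: 24+10+11+23+24+18+17 = 127
Milton→Upland→Ridge→Easton→Hollow→Maris→Denton→Milton: 24+10+28+34+28+24+26 = 174
Milton→Upland→Ridge→Easton→Hollow→Denton→Maris→Milton: 24+10+28+34+23+24+11 = 154
… (352 more)
Milton→Ridge→Hollow→Denton→Upland→Maris→Easton→Milton: 14+11+23+8+16+18+17 = 107  ← best
The minimum is 107.
One optimal route: Milton → Ridge → Hollow → Denton → Upland → Maris → Easton → Milton (or its reverse).

Minimum total distance: 107 m.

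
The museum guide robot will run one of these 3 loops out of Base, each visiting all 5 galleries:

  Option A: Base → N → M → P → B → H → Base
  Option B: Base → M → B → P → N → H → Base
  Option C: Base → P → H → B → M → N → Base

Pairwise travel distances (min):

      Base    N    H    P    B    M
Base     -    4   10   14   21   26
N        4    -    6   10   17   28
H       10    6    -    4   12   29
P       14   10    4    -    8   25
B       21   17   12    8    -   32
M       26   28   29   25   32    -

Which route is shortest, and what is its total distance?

Option A: 4 + 28 + 25 + 8 + 12 + 10 = 87
Option B: 26 + 32 + 8 + 10 + 6 + 10 = 92
Option C: 14 + 4 + 12 + 32 + 28 + 4 = 94

87 min — Option A is the shortest.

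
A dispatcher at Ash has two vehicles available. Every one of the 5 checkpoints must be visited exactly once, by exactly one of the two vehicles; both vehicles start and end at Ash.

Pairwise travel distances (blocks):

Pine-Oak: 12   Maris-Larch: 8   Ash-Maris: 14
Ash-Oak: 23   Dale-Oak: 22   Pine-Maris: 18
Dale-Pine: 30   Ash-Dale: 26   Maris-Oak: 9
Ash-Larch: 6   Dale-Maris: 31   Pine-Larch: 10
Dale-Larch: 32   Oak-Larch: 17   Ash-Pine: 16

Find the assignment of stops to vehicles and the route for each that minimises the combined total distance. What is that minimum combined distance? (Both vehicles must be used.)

103 blocks — the smallest possible combined total.

Try each way of splitting the stops between the two vehicles (each non-empty) and, for each split, find the best tour for each vehicle:
  {Dale} + {Pine, Maris, Oak, Larch}: 52 + 51 = 103
  {Pine} + {Dale, Maris, Oak, Larch}: 32 + 71 = 103
  {Dale, Pine} + {Maris, Oak, Larch}: 72 + 46 = 118
  {Maris} + {Dale, Pine, Oak, Larch}: 28 + 76 = 104
  {Dale, Maris} + {Pine, Oak, Larch}: 71 + 51 = 122
  {Pine, Maris} + {Dale, Oak, Larch}: 48 + 71 = 119
  … (15 splits in total)
Best: vehicle 1 Ash → Dale → Ash = 52; vehicle 2 Ash → Pine → Oak → Maris → Larch → Ash = 51; combined 103.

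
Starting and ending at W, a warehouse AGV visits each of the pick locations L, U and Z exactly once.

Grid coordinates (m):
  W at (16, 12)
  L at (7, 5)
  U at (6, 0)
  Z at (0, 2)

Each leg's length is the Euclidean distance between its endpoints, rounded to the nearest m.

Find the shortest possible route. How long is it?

41 m — the shortest possible round trip.

W-L-U-Z-W: 11+5+6+19 = 41
W-L-Z-U-W: 11+8+6+16 = 41
W-U-L-Z-W: 16+5+8+19 = 48
The minimum is 41.
One optimal route: W → L → U → Z → W (or its reverse).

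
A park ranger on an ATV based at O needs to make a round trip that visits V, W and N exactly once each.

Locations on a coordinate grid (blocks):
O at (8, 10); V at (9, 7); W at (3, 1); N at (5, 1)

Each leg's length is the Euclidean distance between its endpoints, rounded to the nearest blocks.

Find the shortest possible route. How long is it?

With 3 stops there are 3!/2 = 3 distinct round trips (a route and its reverse cost the same).
O - V - W - N - O: 3+8+2+9 = 22
O - V - N - W - O: 3+7+2+10 = 22
O - W - V - N - O: 10+8+7+9 = 34
The minimum is 22.
One optimal route: O → V → W → N → O (or its reverse).

Minimum total distance: 22 blocks.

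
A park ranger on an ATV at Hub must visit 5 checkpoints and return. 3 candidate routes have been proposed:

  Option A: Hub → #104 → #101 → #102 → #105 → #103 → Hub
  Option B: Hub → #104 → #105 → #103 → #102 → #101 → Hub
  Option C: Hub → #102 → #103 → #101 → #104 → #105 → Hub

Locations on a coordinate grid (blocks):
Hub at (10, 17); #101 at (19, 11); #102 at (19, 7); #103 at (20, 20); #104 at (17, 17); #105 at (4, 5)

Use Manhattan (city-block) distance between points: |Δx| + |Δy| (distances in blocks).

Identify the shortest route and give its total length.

Option A: 7 + 8 + 4 + 17 + 31 + 13 = 80
Option B: 7 + 25 + 31 + 14 + 4 + 15 = 96
Option C: 19 + 14 + 10 + 8 + 25 + 18 = 94

80 blocks — Option A is the shortest.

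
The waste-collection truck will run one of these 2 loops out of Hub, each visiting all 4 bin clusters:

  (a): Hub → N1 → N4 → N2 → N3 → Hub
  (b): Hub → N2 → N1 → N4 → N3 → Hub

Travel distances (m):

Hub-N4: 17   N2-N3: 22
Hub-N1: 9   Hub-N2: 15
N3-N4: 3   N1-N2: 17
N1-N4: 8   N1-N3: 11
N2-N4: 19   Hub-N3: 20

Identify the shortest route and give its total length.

(a): 9 + 8 + 19 + 22 + 20 = 78
(b): 15 + 17 + 8 + 3 + 20 = 63

Shortest is (b), total 63 m.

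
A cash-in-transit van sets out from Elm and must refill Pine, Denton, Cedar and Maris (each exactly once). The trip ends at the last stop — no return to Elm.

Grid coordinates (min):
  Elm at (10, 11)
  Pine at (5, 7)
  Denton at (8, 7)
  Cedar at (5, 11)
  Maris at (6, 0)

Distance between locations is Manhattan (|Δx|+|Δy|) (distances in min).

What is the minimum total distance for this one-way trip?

21 min — the minimum one-way total.

There are 4! = 24 possible orderings.
Elm - Pine - Denton - Cedar - Maris: 9+3+7+12 = 31
Elm - Pine - Denton - Maris - Cedar: 9+3+9+12 = 33
Elm - Pine - Cedar - Denton - Maris: 9+4+7+9 = 29
Elm - Pine - Cedar - Maris - Denton: 9+4+12+9 = 34
Elm - Pine - Maris - Denton - Cedar: 9+8+9+7 = 33
Elm - Pine - Maris - Cedar - Denton: 9+8+12+7 = 36
Elm - Denton - Pine - Cedar - Maris: 6+3+4+12 = 25
Elm - Denton - Pine - Maris - Cedar: 6+3+8+12 = 29
Elm - Denton - Cedar - Pine - Maris: 6+7+4+8 = 25
Elm - Denton - Cedar - Maris - Pine: 6+7+12+8 = 33
Elm - Denton - Maris - Pine - Cedar: 6+9+8+4 = 27
Elm - Denton - Maris - Cedar - Pine: 6+9+12+4 = 31
Elm - Cedar - Pine - Denton - Maris: 5+4+3+9 = 21
Elm - Cedar - Pine - Maris - Denton: 5+4+8+9 = 26
… (10 more)
The minimum is 21.
One shortest path: Elm → Cedar → Pine → Denton → Maris.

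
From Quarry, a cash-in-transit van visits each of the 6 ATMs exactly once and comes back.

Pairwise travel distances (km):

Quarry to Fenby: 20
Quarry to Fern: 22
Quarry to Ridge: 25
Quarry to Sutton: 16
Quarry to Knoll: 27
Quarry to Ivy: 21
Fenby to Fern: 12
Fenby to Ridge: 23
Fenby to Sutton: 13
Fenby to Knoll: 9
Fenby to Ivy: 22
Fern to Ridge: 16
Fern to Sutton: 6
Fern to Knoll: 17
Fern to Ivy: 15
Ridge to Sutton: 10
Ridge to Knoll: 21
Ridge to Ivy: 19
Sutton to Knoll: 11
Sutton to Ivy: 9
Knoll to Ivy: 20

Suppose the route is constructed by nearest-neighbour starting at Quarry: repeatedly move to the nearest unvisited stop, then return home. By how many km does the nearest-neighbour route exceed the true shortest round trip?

From Quarry: Sutton=16, Fenby=20, Ivy=21, Fern=22, Ridge=25, Knoll=27 → choose Sutton (16).
From Sutton: Fern=6, Ivy=9, Ridge=10, Knoll=11, Fenby=13 → choose Fern (6).
From Fern: Fenby=12, Ivy=15, Ridge=16, Knoll=17 → choose Fenby (12).
From Fenby: Knoll=9, Ivy=22, Ridge=23 → choose Knoll (9).
From Knoll: Ivy=20, Ridge=21 → choose Ivy (20).
From Ivy: Ridge=19 → choose Ridge (19).
NN route Quarry → Sutton → Fern → Fenby → Knoll → Ivy → Ridge → Quarry costs 107.
Optimal: Quarry → Fenby → Knoll → Fern → Ridge → Sutton → Ivy → Quarry costs 102 (by enumerating all 360 distinct tours).
Excess = 107 − 102 = 5.

5 km longer than the optimal tour.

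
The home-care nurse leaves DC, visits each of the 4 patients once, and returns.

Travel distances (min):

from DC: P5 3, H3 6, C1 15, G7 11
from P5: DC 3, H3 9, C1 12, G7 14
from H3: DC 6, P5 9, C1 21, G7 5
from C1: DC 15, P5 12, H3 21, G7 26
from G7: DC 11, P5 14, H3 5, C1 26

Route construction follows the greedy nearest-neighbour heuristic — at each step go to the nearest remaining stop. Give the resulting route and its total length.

At DC the remaining stops are P5 3, H3 6, G7 11, C1 15; go to P5.
At P5 the remaining stops are H3 9, C1 12, G7 14; go to H3.
At H3 the remaining stops are G7 5, C1 21; go to G7.
At G7 the remaining stops are C1 26; go to C1.
Return C1→DC: 15.
Total = 3 + 9 + 5 + 26 + 15 = 58.

Nearest-neighbour total = 58 min; route DC → P5 → H3 → G7 → C1 → DC.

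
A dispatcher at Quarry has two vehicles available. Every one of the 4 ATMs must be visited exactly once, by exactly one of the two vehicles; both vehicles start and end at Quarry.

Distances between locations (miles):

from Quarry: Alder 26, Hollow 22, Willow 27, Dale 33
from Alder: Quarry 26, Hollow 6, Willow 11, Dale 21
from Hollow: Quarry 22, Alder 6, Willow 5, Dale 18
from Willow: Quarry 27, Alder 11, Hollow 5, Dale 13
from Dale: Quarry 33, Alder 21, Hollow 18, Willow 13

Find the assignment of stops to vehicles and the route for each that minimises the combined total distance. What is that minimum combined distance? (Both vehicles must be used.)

125 miles — the smallest possible combined total.

Check every non-empty split of the stops between the two vehicles; for each half take its own optimal tour:
  {Alder} + {Hollow, Willow, Dale}: 52 + 73 = 125
  {Hollow} + {Alder, Willow, Dale}: 44 + 83 = 127
  {Alder, Hollow} + {Willow, Dale}: 54 + 73 = 127
  {Willow} + {Alder, Hollow, Dale}: 54 + 82 = 136
  {Alder, Willow} + {Hollow, Dale}: 64 + 73 = 137
  {Hollow, Willow} + {Alder, Dale}: 54 + 80 = 134
  … (7 splits in total)
Best: vehicle 1 Quarry → Alder → Quarry = 52; vehicle 2 Quarry → Hollow → Willow → Dale → Quarry = 73; combined 125.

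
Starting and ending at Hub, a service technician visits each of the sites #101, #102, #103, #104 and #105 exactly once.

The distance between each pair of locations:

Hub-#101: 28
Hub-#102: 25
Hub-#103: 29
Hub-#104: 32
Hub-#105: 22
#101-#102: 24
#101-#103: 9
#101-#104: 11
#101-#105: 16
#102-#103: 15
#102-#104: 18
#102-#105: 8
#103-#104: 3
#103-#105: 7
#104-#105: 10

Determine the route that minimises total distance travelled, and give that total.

Shortest round trip = 82.

Hub → #101 → #102 → #103 → #104 → #105 → Hub: 28+24+15+3+10+22 = 102
Hub → #101 → #102 → #103 → #105 → #104 → Hub: 28+24+15+7+10+32 = 116
Hub → #101 → #102 → #104 → #103 → #105 → Hub: 28+24+18+3+7+22 = 102
Hub → #101 → #102 → #104 → #105 → #103 → Hub: 28+24+18+10+7+29 = 116
Hub → #101 → #102 → #105 → #103 → #104 → Hub: 28+24+8+7+3+32 = 102
Hub → #101 → #102 → #105 → #104 → #103 → Hub: 28+24+8+10+3+29 = 102
Hub → #101 → #103 → #102 → #104 → #105 → Hub: 28+9+15+18+10+22 = 102
Hub → #101 → #103 → #102 → #105 → #104 → Hub: 28+9+15+8+10+32 = 102
Hub → #101 → #103 → #104 → #102 → #105 → Hub: 28+9+3+18+8+22 = 88
Hub → #101 → #103 → #104 → #105 → #102 → Hub: 28+9+3+10+8+25 = 83
Hub → #101 → #103 → #105 → #102 → #104 → Hub: 28+9+7+8+18+32 = 102
Hub → #101 → #103 → #105 → #104 → #102 → Hub: 28+9+7+10+18+25 = 97
Hub → #101 → #104 → #102 → #103 → #105 → Hub: 28+11+18+15+7+22 = 101
Hub → #101 → #104 → #102 → #105 → #103 → Hub: 28+11+18+8+7+29 = 101
… (46 more)
Hub → #101 → #104 → #103 → #105 → #102 → Hub: 28+11+3+7+8+25 = 82  ← best
The minimum is 82.
One optimal route: Hub → #101 → #104 → #103 → #105 → #102 → Hub (or its reverse).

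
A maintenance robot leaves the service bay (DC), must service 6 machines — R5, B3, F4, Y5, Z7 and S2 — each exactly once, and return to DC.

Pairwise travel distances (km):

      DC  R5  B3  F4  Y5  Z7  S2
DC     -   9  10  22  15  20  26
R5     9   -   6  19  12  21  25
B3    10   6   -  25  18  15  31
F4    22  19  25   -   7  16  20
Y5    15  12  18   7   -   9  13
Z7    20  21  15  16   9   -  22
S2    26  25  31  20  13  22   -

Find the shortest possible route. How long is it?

With 6 stops there are 6!/2 = 360 distinct round trips (a route and its reverse cost the same).
DC-R5-B3-F4-Y5-Z7-S2-DC: 9+6+25+7+9+22+26 = 104
DC-R5-B3-F4-Y5-S2-Z7-DC: 9+6+25+7+13+22+20 = 102
DC-R5-B3-F4-Z7-Y5-S2-DC: 9+6+25+16+9+13+26 = 104
DC-R5-B3-F4-Z7-S2-Y5-DC: 9+6+25+16+22+13+15 = 106
DC-R5-B3-F4-S2-Y5-Z7-DC: 9+6+25+20+13+9+20 = 102
DC-R5-B3-F4-S2-Z7-Y5-DC: 9+6+25+20+22+9+15 = 106
DC-R5-B3-Y5-F4-Z7-S2-DC: 9+6+18+7+16+22+26 = 104
DC-R5-B3-Y5-F4-S2-Z7-DC: 9+6+18+7+20+22+20 = 102
… (352 more)
DC-R5-B3-Z7-F4-Y5-S2-DC: 9+6+15+16+7+13+26 = 92  ← best
The minimum is 92.
One optimal route: DC → R5 → B3 → Z7 → F4 → Y5 → S2 → DC (or its reverse).

Shortest round trip = 92 km.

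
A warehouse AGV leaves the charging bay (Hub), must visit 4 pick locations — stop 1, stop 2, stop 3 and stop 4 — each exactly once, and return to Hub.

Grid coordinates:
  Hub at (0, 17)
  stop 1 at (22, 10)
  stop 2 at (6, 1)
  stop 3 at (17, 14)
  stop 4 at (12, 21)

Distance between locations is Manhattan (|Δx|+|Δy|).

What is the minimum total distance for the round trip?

There are 12 distinct closed tours to check (reversals are equivalent).
Hub-stop 1-stop 2-stop 3-stop 4-Hub: 29+25+24+12+16 = 106
Hub-stop 1-stop 2-stop 4-stop 3-Hub: 29+25+26+12+20 = 112
Hub-stop 1-stop 3-stop 2-stop 4-Hub: 29+9+24+26+16 = 104
Hub-stop 1-stop 3-stop 4-stop 2-Hub: 29+9+12+26+22 = 98
Hub-stop 1-stop 4-stop 2-stop 3-Hub: 29+21+26+24+20 = 120
Hub-stop 1-stop 4-stop 3-stop 2-Hub: 29+21+12+24+22 = 108
Hub-stop 2-stop 1-stop 3-stop 4-Hub: 22+25+9+12+16 = 84
Hub-stop 2-stop 1-stop 4-stop 3-Hub: 22+25+21+12+20 = 100
Hub-stop 2-stop 3-stop 1-stop 4-Hub: 22+24+9+21+16 = 92
Hub-stop 2-stop 4-stop 1-stop 3-Hub: 22+26+21+9+20 = 98
Hub-stop 3-stop 1-stop 2-stop 4-Hub: 20+9+25+26+16 = 96
Hub-stop 3-stop 2-stop 1-stop 4-Hub: 20+24+25+21+16 = 106
The minimum is 84.
One optimal route: Hub → stop 2 → stop 1 → stop 3 → stop 4 → Hub (or its reverse).

Minimum total distance: 84.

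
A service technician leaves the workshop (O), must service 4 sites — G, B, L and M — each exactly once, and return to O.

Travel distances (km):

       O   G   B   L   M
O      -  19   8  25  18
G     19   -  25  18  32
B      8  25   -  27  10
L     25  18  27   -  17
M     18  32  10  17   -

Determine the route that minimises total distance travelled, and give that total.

72 km — the shortest possible round trip.

With 4 stops there are 4!/2 = 12 distinct round trips (a route and its reverse cost the same).
O-G-B-L-M-O: 19+25+27+17+18 = 106
O-G-B-M-L-O: 19+25+10+17+25 = 96
O-G-L-B-M-O: 19+18+27+10+18 = 92
O-G-L-M-B-O: 19+18+17+10+8 = 72
O-G-M-B-L-O: 19+32+10+27+25 = 113
O-G-M-L-B-O: 19+32+17+27+8 = 103
O-B-G-L-M-O: 8+25+18+17+18 = 86
O-B-G-M-L-O: 8+25+32+17+25 = 107
O-B-L-G-M-O: 8+27+18+32+18 = 103
O-B-M-G-L-O: 8+10+32+18+25 = 93
O-L-G-B-M-O: 25+18+25+10+18 = 96
O-L-B-G-M-O: 25+27+25+32+18 = 127
The minimum is 72.
One optimal route: O → G → L → M → B → O (or its reverse).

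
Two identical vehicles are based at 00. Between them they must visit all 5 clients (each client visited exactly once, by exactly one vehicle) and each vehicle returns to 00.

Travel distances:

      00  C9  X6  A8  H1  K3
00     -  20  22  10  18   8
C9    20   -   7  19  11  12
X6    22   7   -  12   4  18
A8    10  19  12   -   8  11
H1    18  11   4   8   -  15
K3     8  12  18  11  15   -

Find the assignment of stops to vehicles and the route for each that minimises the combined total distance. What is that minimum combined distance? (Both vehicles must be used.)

65 — the smallest possible combined total.

Try each way of splitting the stops between the two vehicles (each non-empty) and, for each split, find the best tour for each vehicle:
  {C9} + {X6, A8, H1, K3}: 40 + 48 = 88
  {X6} + {C9, A8, H1, K3}: 44 + 49 = 93
  {C9, X6} + {A8, H1, K3}: 49 + 41 = 90
  {A8} + {C9, X6, H1, K3}: 20 + 49 = 69
  {C9, A8} + {X6, H1, K3}: 49 + 48 = 97
  {X6, A8} + {C9, H1, K3}: 44 + 49 = 93
  … (15 splits in total)
  {C9, X6, A8, H1} + {K3}: 49 + 16 = 65  ← best
Best: vehicle 1 00 → C9 → X6 → H1 → A8 → 00 = 49; vehicle 2 00 → K3 → 00 = 16; combined 65.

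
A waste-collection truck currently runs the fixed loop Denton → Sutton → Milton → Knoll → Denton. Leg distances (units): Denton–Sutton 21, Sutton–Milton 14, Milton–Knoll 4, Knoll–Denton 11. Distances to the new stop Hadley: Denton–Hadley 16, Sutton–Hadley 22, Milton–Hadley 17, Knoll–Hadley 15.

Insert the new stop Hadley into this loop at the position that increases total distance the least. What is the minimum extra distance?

Insertion cost between consecutive stops i–j is d(i,Hadley) + d(Hadley,j) − d(i,j):
  between Denton and Sutton: 16 + 22 − 21 = 17
  between Sutton and Milton: 22 + 17 − 14 = 25
  between Milton and Knoll: 17 + 15 − 4 = 28
  between Knoll and Denton: 15 + 16 − 11 = 20
Cheapest insertion is between Denton and Sutton, adding 17.
New total = 50 + 17 = 67.

Minimum extra distance: 17, inserting Hadley between Denton and Sutton.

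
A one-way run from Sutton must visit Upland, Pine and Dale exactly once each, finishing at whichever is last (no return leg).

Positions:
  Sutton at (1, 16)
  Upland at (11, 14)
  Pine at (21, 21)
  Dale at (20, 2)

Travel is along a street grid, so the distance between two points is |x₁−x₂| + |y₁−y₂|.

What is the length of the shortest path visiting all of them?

Minimum one-way distance = 49.

There are 3! = 6 possible orderings.
Sutton - Upland - Pine - Dale: 12+17+20 = 49
Sutton - Upland - Dale - Pine: 12+21+20 = 53
Sutton - Pine - Upland - Dale: 25+17+21 = 63
Sutton - Pine - Dale - Upland: 25+20+21 = 66
Sutton - Dale - Upland - Pine: 33+21+17 = 71
Sutton - Dale - Pine - Upland: 33+20+17 = 70
The minimum is 49.
One shortest path: Sutton → Upland → Pine → Dale.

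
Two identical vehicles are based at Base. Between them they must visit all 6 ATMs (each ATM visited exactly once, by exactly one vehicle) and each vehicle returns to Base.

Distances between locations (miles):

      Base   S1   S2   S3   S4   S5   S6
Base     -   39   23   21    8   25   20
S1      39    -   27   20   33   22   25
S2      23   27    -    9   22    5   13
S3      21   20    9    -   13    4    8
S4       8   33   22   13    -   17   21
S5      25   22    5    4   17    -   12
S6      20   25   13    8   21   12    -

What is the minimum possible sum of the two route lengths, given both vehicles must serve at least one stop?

Check every non-empty split of the stops between the two vehicles; for each half take its own optimal tour:
  {S1} + {S2, S3, S4, S5, S6}: 78 + 63 = 141
  {S2} + {S1, S3, S4, S5, S6}: 46 + 92 = 138
  {S1, S2} + {S3, S4, S5, S6}: 89 + 57 = 146
  {S3} + {S1, S2, S4, S5, S6}: 42 + 101 = 143
  {S1, S3} + {S2, S4, S5, S6}: 80 + 63 = 143
  {S2, S3} + {S1, S4, S5, S6}: 53 + 92 = 145
  … (31 splits in total)
  {S4} + {S1, S2, S3, S5, S6}: 16 + 97 = 113  ← best
Best: vehicle 1 Base → S4 → Base = 16; vehicle 2 Base → S2 → S5 → S3 → S1 → S6 → Base = 97; combined 113.

Minimum combined distance: 113 miles.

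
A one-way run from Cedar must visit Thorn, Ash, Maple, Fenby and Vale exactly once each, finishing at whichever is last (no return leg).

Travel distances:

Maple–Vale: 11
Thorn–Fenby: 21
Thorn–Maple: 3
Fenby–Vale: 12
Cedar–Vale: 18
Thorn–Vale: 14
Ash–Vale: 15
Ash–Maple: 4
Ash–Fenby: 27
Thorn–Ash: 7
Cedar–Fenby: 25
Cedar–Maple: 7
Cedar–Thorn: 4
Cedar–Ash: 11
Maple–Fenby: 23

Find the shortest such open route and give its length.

There are 5! = 120 possible orderings.
Cedar - Thorn - Ash - Maple - Fenby - Vale: 4+7+4+23+12 = 50
Cedar - Thorn - Ash - Maple - Vale - Fenby: 4+7+4+11+12 = 38
Cedar - Thorn - Ash - Fenby - Maple - Vale: 4+7+27+23+11 = 72
Cedar - Thorn - Ash - Fenby - Vale - Maple: 4+7+27+12+11 = 61
Cedar - Thorn - Ash - Vale - Maple - Fenby: 4+7+15+11+23 = 60
Cedar - Thorn - Ash - Vale - Fenby - Maple: 4+7+15+12+23 = 61
Cedar - Thorn - Maple - Ash - Fenby - Vale: 4+3+4+27+12 = 50
Cedar - Thorn - Maple - Ash - Vale - Fenby: 4+3+4+15+12 = 38
Cedar - Thorn - Maple - Fenby - Ash - Vale: 4+3+23+27+15 = 72
Cedar - Thorn - Maple - Fenby - Vale - Ash: 4+3+23+12+15 = 57
Cedar - Thorn - Maple - Vale - Ash - Fenby: 4+3+11+15+27 = 60
Cedar - Thorn - Maple - Vale - Fenby - Ash: 4+3+11+12+27 = 57
Cedar - Thorn - Fenby - Ash - Maple - Vale: 4+21+27+4+11 = 67
Cedar - Thorn - Fenby - Ash - Vale - Maple: 4+21+27+15+11 = 78
… (106 more)
The minimum is 38.
One shortest path: Cedar → Thorn → Ash → Maple → Vale → Fenby.

Minimum one-way distance = 38.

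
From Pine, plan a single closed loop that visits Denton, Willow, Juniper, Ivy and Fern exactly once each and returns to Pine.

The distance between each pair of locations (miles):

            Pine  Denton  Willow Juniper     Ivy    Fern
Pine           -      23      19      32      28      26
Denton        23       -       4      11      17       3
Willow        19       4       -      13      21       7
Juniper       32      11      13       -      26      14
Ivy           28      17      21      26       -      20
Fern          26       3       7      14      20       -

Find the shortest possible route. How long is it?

Shortest round trip = 94 miles.

There are 60 distinct closed tours to check (reversals are equivalent).
Pine-Denton-Willow-Juniper-Ivy-Fern-Pine: 23+4+13+26+20+26 = 112
Pine-Denton-Willow-Juniper-Fern-Ivy-Pine: 23+4+13+14+20+28 = 102
Pine-Denton-Willow-Ivy-Juniper-Fern-Pine: 23+4+21+26+14+26 = 114
Pine-Denton-Willow-Ivy-Fern-Juniper-Pine: 23+4+21+20+14+32 = 114
Pine-Denton-Willow-Fern-Juniper-Ivy-Pine: 23+4+7+14+26+28 = 102
Pine-Denton-Willow-Fern-Ivy-Juniper-Pine: 23+4+7+20+26+32 = 112
Pine-Denton-Juniper-Willow-Ivy-Fern-Pine: 23+11+13+21+20+26 = 114
Pine-Denton-Juniper-Willow-Fern-Ivy-Pine: 23+11+13+7+20+28 = 102
Pine-Denton-Juniper-Ivy-Willow-Fern-Pine: 23+11+26+21+7+26 = 114
Pine-Denton-Juniper-Ivy-Fern-Willow-Pine: 23+11+26+20+7+19 = 106
Pine-Denton-Juniper-Fern-Willow-Ivy-Pine: 23+11+14+7+21+28 = 104
Pine-Denton-Juniper-Fern-Ivy-Willow-Pine: 23+11+14+20+21+19 = 108
Pine-Denton-Ivy-Willow-Juniper-Fern-Pine: 23+17+21+13+14+26 = 114
Pine-Denton-Ivy-Willow-Fern-Juniper-Pine: 23+17+21+7+14+32 = 114
… (46 more)
Pine-Willow-Denton-Fern-Juniper-Ivy-Pine: 19+4+3+14+26+28 = 94  ← best
The minimum is 94.
One optimal route: Pine → Willow → Denton → Fern → Juniper → Ivy → Pine (or its reverse).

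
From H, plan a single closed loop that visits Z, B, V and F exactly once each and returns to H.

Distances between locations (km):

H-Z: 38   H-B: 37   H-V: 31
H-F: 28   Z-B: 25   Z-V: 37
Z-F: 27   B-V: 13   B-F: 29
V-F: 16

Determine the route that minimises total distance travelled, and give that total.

Minimum total distance: 120 km.

There are 12 distinct closed tours to check (reversals are equivalent).
H→Z→B→V→F→H: 38+25+13+16+28 = 120
H→Z→B→F→V→H: 38+25+29+16+31 = 139
H→Z→V→B→F→H: 38+37+13+29+28 = 145
H→Z→V→F→B→H: 38+37+16+29+37 = 157
H→Z→F→B→V→H: 38+27+29+13+31 = 138
H→Z→F→V→B→H: 38+27+16+13+37 = 131
H→B→Z→V→F→H: 37+25+37+16+28 = 143
H→B→Z→F→V→H: 37+25+27+16+31 = 136
H→B→V→Z→F→H: 37+13+37+27+28 = 142
H→B→F→Z→V→H: 37+29+27+37+31 = 161
H→V→Z→B→F→H: 31+37+25+29+28 = 150
H→V→B→Z→F→H: 31+13+25+27+28 = 124
The minimum is 120.
One optimal route: H → Z → B → V → F → H (or its reverse).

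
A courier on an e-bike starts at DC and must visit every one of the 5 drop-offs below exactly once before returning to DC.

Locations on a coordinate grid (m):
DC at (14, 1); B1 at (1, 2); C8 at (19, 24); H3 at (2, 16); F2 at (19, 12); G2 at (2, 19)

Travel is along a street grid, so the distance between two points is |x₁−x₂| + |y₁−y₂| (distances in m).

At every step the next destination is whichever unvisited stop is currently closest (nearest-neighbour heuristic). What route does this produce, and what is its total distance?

Nearest-neighbour total = 82 m; route DC → B1 → H3 → G2 → C8 → F2 → DC.

From DC: distances to unvisited — B1=14, F2=16, H3=27, C8=28, G2=30. Nearest is B1 (14).
From B1: distances to unvisited — H3=15, G2=18, F2=28, C8=40. Nearest is H3 (15).
From H3: distances to unvisited — G2=3, F2=21, C8=25. Nearest is G2 (3).
From G2: distances to unvisited — C8=22, F2=24. Nearest is C8 (22).
From C8: distances to unvisited — F2=12. Nearest is F2 (12).
Return F2→DC: 16.
Total = 14 + 15 + 3 + 22 + 12 + 16 = 82.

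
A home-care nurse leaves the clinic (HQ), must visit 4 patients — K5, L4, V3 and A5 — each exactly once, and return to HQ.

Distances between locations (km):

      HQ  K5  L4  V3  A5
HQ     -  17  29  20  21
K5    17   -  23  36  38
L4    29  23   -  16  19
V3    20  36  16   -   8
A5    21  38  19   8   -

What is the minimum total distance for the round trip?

Shortest round trip = 85 km.

There are 12 distinct closed tours to check (reversals are equivalent).
HQ-K5-L4-V3-A5-HQ: 17+23+16+8+21 = 85
HQ-K5-L4-A5-V3-HQ: 17+23+19+8+20 = 87
HQ-K5-V3-L4-A5-HQ: 17+36+16+19+21 = 109
HQ-K5-V3-A5-L4-HQ: 17+36+8+19+29 = 109
HQ-K5-A5-L4-V3-HQ: 17+38+19+16+20 = 110
HQ-K5-A5-V3-L4-HQ: 17+38+8+16+29 = 108
HQ-L4-K5-V3-A5-HQ: 29+23+36+8+21 = 117
HQ-L4-K5-A5-V3-HQ: 29+23+38+8+20 = 118
HQ-L4-V3-K5-A5-HQ: 29+16+36+38+21 = 140
HQ-L4-A5-K5-V3-HQ: 29+19+38+36+20 = 142
HQ-V3-K5-L4-A5-HQ: 20+36+23+19+21 = 119
HQ-V3-L4-K5-A5-HQ: 20+16+23+38+21 = 118
The minimum is 85.
One optimal route: HQ → K5 → L4 → V3 → A5 → HQ (or its reverse).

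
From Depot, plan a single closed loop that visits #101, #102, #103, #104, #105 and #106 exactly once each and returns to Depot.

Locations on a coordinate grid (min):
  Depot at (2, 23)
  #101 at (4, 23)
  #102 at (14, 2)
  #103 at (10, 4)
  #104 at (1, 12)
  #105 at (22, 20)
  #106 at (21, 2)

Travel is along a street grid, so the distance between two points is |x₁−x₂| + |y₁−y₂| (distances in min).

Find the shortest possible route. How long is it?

With 6 stops there are 6!/2 = 360 distinct round trips (a route and its reverse cost the same).
Depot→#101→#102→#103→#104→#105→#106→Depot: 2+31+6+17+29+19+40 = 144
Depot→#101→#102→#103→#104→#106→#105→Depot: 2+31+6+17+30+19+23 = 128
Depot→#101→#102→#103→#105→#104→#106→Depot: 2+31+6+28+29+30+40 = 166
Depot→#101→#102→#103→#105→#106→#104→Depot: 2+31+6+28+19+30+12 = 128
Depot→#101→#102→#103→#106→#104→#105→Depot: 2+31+6+13+30+29+23 = 134
Depot→#101→#102→#103→#106→#105→#104→Depot: 2+31+6+13+19+29+12 = 112
Depot→#101→#102→#104→#103→#105→#106→Depot: 2+31+23+17+28+19+40 = 160
Depot→#101→#102→#104→#103→#106→#105→Depot: 2+31+23+17+13+19+23 = 128
… (352 more)
Depot→#101→#105→#106→#102→#103→#104→Depot: 2+21+19+7+6+17+12 = 84  ← best
The minimum is 84.
One optimal route: Depot → #101 → #105 → #106 → #102 → #103 → #104 → Depot (or its reverse).

Minimum total distance: 84 min.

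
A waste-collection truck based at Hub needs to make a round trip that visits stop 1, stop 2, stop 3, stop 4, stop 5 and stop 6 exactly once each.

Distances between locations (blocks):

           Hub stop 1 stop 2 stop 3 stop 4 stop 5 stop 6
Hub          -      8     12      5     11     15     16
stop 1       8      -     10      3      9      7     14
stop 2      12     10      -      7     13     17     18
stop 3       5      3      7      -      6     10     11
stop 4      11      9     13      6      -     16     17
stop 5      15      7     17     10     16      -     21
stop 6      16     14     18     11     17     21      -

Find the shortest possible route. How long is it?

78 blocks — the shortest possible round trip.

There are 360 distinct closed tours to check (reversals are equivalent).
Hub→stop 1→stop 2→stop 3→stop 4→stop 5→stop 6→Hub: 8+10+7+6+16+21+16 = 84
Hub→stop 1→stop 2→stop 3→stop 4→stop 6→stop 5→Hub: 8+10+7+6+17+21+15 = 84
Hub→stop 1→stop 2→stop 3→stop 5→stop 4→stop 6→Hub: 8+10+7+10+16+17+16 = 84
Hub→stop 1→stop 2→stop 3→stop 5→stop 6→stop 4→Hub: 8+10+7+10+21+17+11 = 84
Hub→stop 1→stop 2→stop 3→stop 6→stop 4→stop 5→Hub: 8+10+7+11+17+16+15 = 84
Hub→stop 1→stop 2→stop 3→stop 6→stop 5→stop 4→Hub: 8+10+7+11+21+16+11 = 84
Hub→stop 1→stop 2→stop 4→stop 3→stop 5→stop 6→Hub: 8+10+13+6+10+21+16 = 84
Hub→stop 1→stop 2→stop 4→stop 3→stop 6→stop 5→Hub: 8+10+13+6+11+21+15 = 84
… (352 more)
Hub→stop 1→stop 5→stop 2→stop 3→stop 4→stop 6→Hub: 8+7+17+7+6+17+16 = 78  ← best
The minimum is 78.
One optimal route: Hub → stop 1 → stop 5 → stop 2 → stop 3 → stop 4 → stop 6 → Hub (or its reverse).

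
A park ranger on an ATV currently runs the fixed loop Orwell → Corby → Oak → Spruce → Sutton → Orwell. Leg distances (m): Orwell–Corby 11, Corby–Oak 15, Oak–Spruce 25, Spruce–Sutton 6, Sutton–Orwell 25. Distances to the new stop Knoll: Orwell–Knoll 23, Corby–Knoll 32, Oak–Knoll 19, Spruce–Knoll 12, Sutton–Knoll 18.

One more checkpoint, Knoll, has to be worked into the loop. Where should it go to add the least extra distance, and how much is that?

Minimum extra distance: 6 m, inserting Knoll between Oak and Spruce.

Insertion cost between consecutive stops i–j is d(i,Knoll) + d(Knoll,j) − d(i,j):
  between Orwell and Corby: 23 + 32 − 11 = 44
  between Corby and Oak: 32 + 19 − 15 = 36
  between Oak and Spruce: 19 + 12 − 25 = 6
  between Spruce and Sutton: 12 + 18 − 6 = 24
  between Sutton and Orwell: 18 + 23 − 25 = 16
Cheapest insertion is between Oak and Spruce, adding 6.
New total = 82 + 6 = 88.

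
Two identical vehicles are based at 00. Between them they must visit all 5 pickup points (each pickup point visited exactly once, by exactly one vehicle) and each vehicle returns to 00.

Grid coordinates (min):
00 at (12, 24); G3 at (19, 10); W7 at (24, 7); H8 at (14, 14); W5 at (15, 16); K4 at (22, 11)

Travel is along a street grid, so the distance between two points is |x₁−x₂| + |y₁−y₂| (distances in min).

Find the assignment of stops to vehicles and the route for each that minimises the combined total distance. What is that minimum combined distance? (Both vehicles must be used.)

Minimum combined distance: 80 min.

Check every non-empty split of the stops between the two vehicles; for each half take its own optimal tour:
  {G3} + {W7, H8, W5, K4}: 42 + 58 = 100
  {W7} + {G3, H8, W5, K4}: 58 + 48 = 106
  {G3, W7} + {H8, W5, K4}: 58 + 46 = 104
  {H8} + {G3, W7, W5, K4}: 24 + 58 = 82
  {G3, H8} + {W7, W5, K4}: 42 + 58 = 100
  {W7, H8} + {G3, W5, K4}: 58 + 48 = 106
  … (15 splits in total)
  {W5} + {G3, W7, H8, K4}: 22 + 58 = 80  ← best
Best: vehicle 1 00 → W5 → 00 = 22; vehicle 2 00 → G3 → W7 → K4 → H8 → 00 = 58; combined 80.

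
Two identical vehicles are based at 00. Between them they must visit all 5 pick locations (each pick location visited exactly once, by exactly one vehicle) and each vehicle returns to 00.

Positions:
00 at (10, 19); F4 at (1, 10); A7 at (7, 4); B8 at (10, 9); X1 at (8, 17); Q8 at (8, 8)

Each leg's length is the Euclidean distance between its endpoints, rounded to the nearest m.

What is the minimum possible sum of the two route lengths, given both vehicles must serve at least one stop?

Minimum combined distance: 43 m.

Check every non-empty split of the stops between the two vehicles; for each half take its own optimal tour:
  {F4} + {A7, B8, X1, Q8}: 26 + 32 = 58
  {A7} + {F4, B8, X1, Q8}: 30 + 32 = 62
  {F4, A7} + {B8, X1, Q8}: 36 + 24 = 60
  {B8} + {F4, A7, X1, Q8}: 20 + 36 = 56
  {F4, B8} + {A7, X1, Q8}: 32 + 31 = 63
  {A7, B8} + {F4, X1, Q8}: 31 + 31 = 62
  … (15 splits in total)
  {X1} + {F4, A7, B8, Q8}: 6 + 37 = 43  ← best
Best: vehicle 1 00 → X1 → 00 = 6; vehicle 2 00 → F4 → A7 → Q8 → B8 → 00 = 37; combined 43.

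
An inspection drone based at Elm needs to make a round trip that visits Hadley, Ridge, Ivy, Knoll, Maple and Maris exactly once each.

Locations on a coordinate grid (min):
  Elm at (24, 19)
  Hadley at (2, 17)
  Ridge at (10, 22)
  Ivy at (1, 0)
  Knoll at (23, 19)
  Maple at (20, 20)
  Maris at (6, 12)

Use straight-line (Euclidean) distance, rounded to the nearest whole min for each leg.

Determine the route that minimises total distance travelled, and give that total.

Shortest round trip = 72 min.

With 6 stops there are 6!/2 = 360 distinct round trips (a route and its reverse cost the same).
Elm → Hadley → Ridge → Ivy → Knoll → Maple → Maris → Elm: 22+9+24+29+3+16+19 = 122
Elm → Hadley → Ridge → Ivy → Knoll → Maris → Maple → Elm: 22+9+24+29+18+16+4 = 122
Elm → Hadley → Ridge → Ivy → Maple → Knoll → Maris → Elm: 22+9+24+28+3+18+19 = 123
Elm → Hadley → Ridge → Ivy → Maple → Maris → Knoll → Elm: 22+9+24+28+16+18+1 = 118
Elm → Hadley → Ridge → Ivy → Maris → Knoll → Maple → Elm: 22+9+24+13+18+3+4 = 93
Elm → Hadley → Ridge → Ivy → Maris → Maple → Knoll → Elm: 22+9+24+13+16+3+1 = 88
Elm → Hadley → Ridge → Knoll → Ivy → Maple → Maris → Elm: 22+9+13+29+28+16+19 = 136
Elm → Hadley → Ridge → Knoll → Ivy → Maris → Maple → Elm: 22+9+13+29+13+16+4 = 106
… (352 more)
Elm → Ivy → Maris → Hadley → Ridge → Maple → Knoll → Elm: 30+13+6+9+10+3+1 = 72  ← best
The minimum is 72.
One optimal route: Elm → Ivy → Maris → Hadley → Ridge → Maple → Knoll → Elm (or its reverse).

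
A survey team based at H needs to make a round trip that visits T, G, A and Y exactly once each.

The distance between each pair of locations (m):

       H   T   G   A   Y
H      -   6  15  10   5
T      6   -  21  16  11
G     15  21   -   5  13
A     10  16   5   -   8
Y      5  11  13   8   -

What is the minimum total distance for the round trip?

Minimum total distance: 45 m.

With 4 stops there are 4!/2 = 12 distinct round trips (a route and its reverse cost the same).
H - T - G - A - Y - H: 6+21+5+8+5 = 45
H - T - G - Y - A - H: 6+21+13+8+10 = 58
H - T - A - G - Y - H: 6+16+5+13+5 = 45
H - T - A - Y - G - H: 6+16+8+13+15 = 58
H - T - Y - G - A - H: 6+11+13+5+10 = 45
H - T - Y - A - G - H: 6+11+8+5+15 = 45
H - G - T - A - Y - H: 15+21+16+8+5 = 65
H - G - T - Y - A - H: 15+21+11+8+10 = 65
H - G - A - T - Y - H: 15+5+16+11+5 = 52
H - G - Y - T - A - H: 15+13+11+16+10 = 65
H - A - T - G - Y - H: 10+16+21+13+5 = 65
H - A - G - T - Y - H: 10+5+21+11+5 = 52
The minimum is 45.
One optimal route: H → T → G → A → Y → H (or its reverse).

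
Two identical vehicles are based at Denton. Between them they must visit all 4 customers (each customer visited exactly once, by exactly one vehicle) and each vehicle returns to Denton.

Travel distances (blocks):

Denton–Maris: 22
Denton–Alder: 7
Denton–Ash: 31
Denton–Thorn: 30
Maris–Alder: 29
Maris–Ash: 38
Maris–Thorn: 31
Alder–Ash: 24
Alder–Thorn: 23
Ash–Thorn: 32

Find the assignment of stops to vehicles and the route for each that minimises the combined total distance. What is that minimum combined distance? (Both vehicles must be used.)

Check every non-empty split of the stops between the two vehicles; for each half take its own optimal tour:
  {Maris} + {Alder, Ash, Thorn}: 44 + 93 = 137
  {Alder} + {Maris, Ash, Thorn}: 14 + 116 = 130
  {Maris, Alder} + {Ash, Thorn}: 58 + 93 = 151
  {Ash} + {Maris, Alder, Thorn}: 62 + 83 = 145
  {Maris, Ash} + {Alder, Thorn}: 91 + 60 = 151
  {Alder, Ash} + {Maris, Thorn}: 62 + 83 = 145
  … (7 splits in total)
Best: vehicle 1 Denton → Alder → Denton = 14; vehicle 2 Denton → Maris → Thorn → Ash → Denton = 116; combined 130.

Minimum combined distance: 130 blocks.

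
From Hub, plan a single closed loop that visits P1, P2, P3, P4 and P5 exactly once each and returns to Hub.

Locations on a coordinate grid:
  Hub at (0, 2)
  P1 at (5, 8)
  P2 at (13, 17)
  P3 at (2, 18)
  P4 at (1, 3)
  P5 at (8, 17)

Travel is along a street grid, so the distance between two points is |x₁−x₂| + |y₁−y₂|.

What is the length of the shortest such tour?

Shortest round trip = 58.

Hub→P1→P2→P3→P4→P5→Hub: 11+17+12+16+21+23 = 100
Hub→P1→P2→P3→P5→P4→Hub: 11+17+12+7+21+2 = 70
Hub→P1→P2→P4→P3→P5→Hub: 11+17+26+16+7+23 = 100
Hub→P1→P2→P4→P5→P3→Hub: 11+17+26+21+7+18 = 100
Hub→P1→P2→P5→P3→P4→Hub: 11+17+5+7+16+2 = 58
Hub→P1→P2→P5→P4→P3→Hub: 11+17+5+21+16+18 = 88
Hub→P1→P3→P2→P4→P5→Hub: 11+13+12+26+21+23 = 106
Hub→P1→P3→P2→P5→P4→Hub: 11+13+12+5+21+2 = 64
Hub→P1→P3→P4→P2→P5→Hub: 11+13+16+26+5+23 = 94
Hub→P1→P3→P4→P5→P2→Hub: 11+13+16+21+5+28 = 94
Hub→P1→P3→P5→P2→P4→Hub: 11+13+7+5+26+2 = 64
Hub→P1→P3→P5→P4→P2→Hub: 11+13+7+21+26+28 = 106
Hub→P1→P4→P2→P3→P5→Hub: 11+9+26+12+7+23 = 88
Hub→P1→P4→P2→P5→P3→Hub: 11+9+26+5+7+18 = 76
… (46 more)
The minimum is 58.
One optimal route: Hub → P1 → P2 → P5 → P3 → P4 → Hub (or its reverse).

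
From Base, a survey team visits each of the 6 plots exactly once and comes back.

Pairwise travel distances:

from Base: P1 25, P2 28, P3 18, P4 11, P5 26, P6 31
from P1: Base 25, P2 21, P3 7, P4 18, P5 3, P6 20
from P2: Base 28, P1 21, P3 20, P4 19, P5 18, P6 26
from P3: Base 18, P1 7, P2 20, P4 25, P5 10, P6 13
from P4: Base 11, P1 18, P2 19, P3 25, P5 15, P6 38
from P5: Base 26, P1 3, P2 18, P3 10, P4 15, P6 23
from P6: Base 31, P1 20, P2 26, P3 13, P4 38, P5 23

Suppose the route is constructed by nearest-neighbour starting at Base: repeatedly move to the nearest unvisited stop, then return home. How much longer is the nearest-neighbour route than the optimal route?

From Base: P4=11, P3=18, P1=25, P5=26, P2=28, P6=31 → choose P4 (11).
From P4: P5=15, P1=18, P2=19, P3=25, P6=38 → choose P5 (15).
From P5: P1=3, P3=10, P2=18, P6=23 → choose P1 (3).
From P1: P3=7, P6=20, P2=21 → choose P3 (7).
From P3: P6=13, P2=20 → choose P6 (13).
From P6: P2=26 → choose P2 (26).
NN route Base → P4 → P5 → P1 → P3 → P6 → P2 → Base costs 103.
Optimal: Base → P3 → P6 → P1 → P5 → P2 → P4 → Base costs 102 (by enumerating all 360 distinct tours).
Excess = 103 − 102 = 1.

1 longer than the optimal tour.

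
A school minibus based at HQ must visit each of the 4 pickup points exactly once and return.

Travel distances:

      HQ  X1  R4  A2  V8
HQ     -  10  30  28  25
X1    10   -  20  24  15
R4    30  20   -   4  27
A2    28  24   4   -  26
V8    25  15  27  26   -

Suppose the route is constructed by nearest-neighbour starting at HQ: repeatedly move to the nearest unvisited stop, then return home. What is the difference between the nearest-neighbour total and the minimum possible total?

From HQ: X1=10, V8=25, A2=28, R4=30 → choose X1 (10).
From X1: V8=15, R4=20, A2=24 → choose V8 (15).
From V8: A2=26, R4=27 → choose A2 (26).
From A2: R4=4 → choose R4 (4).
NN route HQ → X1 → V8 → A2 → R4 → HQ costs 85.
Optimal: HQ → X1 → V8 → R4 → A2 → HQ costs 84 (by enumerating all 12 distinct tours).
Excess = 85 − 84 = 1.

Excess over optimum: 1.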